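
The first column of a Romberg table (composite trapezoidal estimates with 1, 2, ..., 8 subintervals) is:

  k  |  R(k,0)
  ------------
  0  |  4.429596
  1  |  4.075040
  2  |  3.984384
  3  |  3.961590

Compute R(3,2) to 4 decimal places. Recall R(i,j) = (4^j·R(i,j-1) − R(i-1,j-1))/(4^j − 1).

3.9540

Richardson extrapolation on the trapezoidal column (denominator 4−1=3):
R(2,1) = (4·3.984384 − 4.075040) / 3 = 3.954165
R(3,1) = 3.961590 + (3.961590 − 3.984384)/3 = 3.953992
R(3,2) = (16·3.953992 − 3.954165) / 15 = 3.953980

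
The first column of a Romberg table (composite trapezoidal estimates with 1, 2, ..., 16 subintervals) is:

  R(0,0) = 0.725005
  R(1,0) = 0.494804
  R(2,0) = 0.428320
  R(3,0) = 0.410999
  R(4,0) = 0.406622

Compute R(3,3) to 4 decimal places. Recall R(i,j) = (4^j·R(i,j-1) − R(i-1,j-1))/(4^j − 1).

R(1,1) = 0.494804 + (0.494804 − 0.725005)/3 = 0.418070
R(2,1) = 0.428320 + (0.428320 − 0.494804)/3 = 0.406159
R(3,1) = (4·0.410999 − 0.428320) / 3 = 0.405225
R(2,2) = 0.406159 + (0.406159 − 0.418070)/15 = 0.405365
R(3,2) = (16·0.405225 − 0.406159) / 15 = 0.405163
R(3,3) = (64·0.405163 − 0.405365) / 63 = 0.405160

0.4052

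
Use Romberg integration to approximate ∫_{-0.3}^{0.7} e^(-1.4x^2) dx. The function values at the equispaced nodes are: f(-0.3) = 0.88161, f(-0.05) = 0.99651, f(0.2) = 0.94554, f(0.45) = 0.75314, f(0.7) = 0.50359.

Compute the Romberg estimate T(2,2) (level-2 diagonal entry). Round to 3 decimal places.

0.856

T(0,0) (trapezoid, 1 panel, h=1.0000): 0.69260
T(1,0) (trapezoid, 2 panels, h=0.5000): 0.81907
T(2,0) (trapezoid, 4 panels, h=0.2500): 0.84695
T(1,1) = 0.81907 + (0.81907 − 0.69260)/3 = 0.86123
T(2,1) = 0.84695 + (0.84695 − 0.81907)/3 = 0.85624
T(2,2) = 0.85624 + (0.85624 − 0.86123)/15 = 0.85591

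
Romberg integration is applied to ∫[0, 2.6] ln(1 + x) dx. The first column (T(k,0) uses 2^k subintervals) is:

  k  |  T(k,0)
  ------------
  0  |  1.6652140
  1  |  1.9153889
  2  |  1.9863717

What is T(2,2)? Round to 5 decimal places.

2.01078

Richardson extrapolation on the trapezoidal column (denominator 4−1=3):
T(1,1) = (4·1.9153889 − 1.6652140) / 3 = 1.9987805
T(2,1) = 1.9863717 + (1.9863717 − 1.9153889)/3 = 2.0100326
T(2,2) = (16·2.0100326 − 1.9987805) / 15 = 2.0107827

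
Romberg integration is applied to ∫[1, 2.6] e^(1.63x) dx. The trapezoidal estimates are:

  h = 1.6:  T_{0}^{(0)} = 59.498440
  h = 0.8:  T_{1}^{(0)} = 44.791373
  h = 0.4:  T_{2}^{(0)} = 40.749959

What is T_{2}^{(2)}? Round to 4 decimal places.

T_{1}^{(1)} = 44.791373 + (44.791373 − 59.498440)/3 = 39.889017
T_{2}^{(1)} = 40.749959 + (40.749959 − 44.791373)/3 = 39.402821
T_{2}^{(2)} = (16·39.402821 − 39.889017) / 15 = 39.370408

39.3704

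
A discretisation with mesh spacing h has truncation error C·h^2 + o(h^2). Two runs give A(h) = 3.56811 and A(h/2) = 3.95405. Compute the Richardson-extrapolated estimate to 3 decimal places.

Extrapolated value = (4·A(h/2) − A(h)) / (4 − 1)
= (4·3.95405 − 3.56811) / 3
= 12.24809 / 3 = 4.08270

4.083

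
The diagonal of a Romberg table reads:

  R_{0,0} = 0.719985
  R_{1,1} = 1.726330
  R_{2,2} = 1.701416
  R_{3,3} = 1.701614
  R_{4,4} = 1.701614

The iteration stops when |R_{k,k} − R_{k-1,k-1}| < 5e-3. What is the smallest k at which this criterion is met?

|R_{1,1} − R_{0,0}| = 1.006345 ≥ 5e-3
|R_{2,2} − R_{1,1}| = 0.024914 ≥ 5e-3
|R_{3,3} − R_{2,2}| = 0.000198 < 5e-3

k = 3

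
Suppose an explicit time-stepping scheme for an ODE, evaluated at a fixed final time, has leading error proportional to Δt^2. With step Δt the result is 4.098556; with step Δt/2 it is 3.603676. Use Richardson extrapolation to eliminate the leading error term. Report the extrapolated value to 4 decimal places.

Extrapolated value = (4·A(Δt/2) − A(Δt)) / (4 − 1)
= (4·3.603676 − 4.098556) / 3
= 10.316148 / 3 = 3.438716

3.4387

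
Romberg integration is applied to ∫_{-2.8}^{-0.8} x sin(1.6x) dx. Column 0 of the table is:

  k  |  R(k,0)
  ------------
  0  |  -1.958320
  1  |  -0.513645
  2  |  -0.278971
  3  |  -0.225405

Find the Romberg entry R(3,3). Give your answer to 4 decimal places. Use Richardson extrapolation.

R(1,1) = -0.513645 + (-0.513645 − (-1.958320))/3 = -0.032087
R(2,1) = -0.278971 + (-0.278971 − (-0.513645))/3 = -0.200746
R(3,1) = -0.225405 + (-0.225405 − (-0.278971))/3 = -0.207550
R(2,2) = (16·(-0.200746) − (-0.032087)) / 15 = -0.211990
R(3,2) = -0.207550 + (-0.207550 − (-0.200746))/15 = -0.208004
R(3,3) = (64·(-0.208004) − (-0.211990)) / 63 = -0.207941

-0.2079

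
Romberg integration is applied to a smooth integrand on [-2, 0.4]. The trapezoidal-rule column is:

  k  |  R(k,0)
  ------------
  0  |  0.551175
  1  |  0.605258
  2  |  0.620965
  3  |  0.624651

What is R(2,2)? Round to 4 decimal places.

R(1,1) = (4·0.605258 − 0.551175) / 3 = 0.623286
R(2,1) = 0.620965 + (0.620965 − 0.605258)/3 = 0.626201
R(2,2) = (16·0.626201 − 0.623286) / 15 = 0.626395

0.6264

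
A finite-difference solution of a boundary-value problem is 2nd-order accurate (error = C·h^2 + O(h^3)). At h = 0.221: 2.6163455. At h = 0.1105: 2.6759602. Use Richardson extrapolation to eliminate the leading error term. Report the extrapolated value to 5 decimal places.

The leading error scales as h^2; refining by a factor of 2 reduces it by 2^2 = 4.
Extrapolated value = (4·A(h/2) − A(h)) / (4 − 1)
= (4·2.6759602 − 2.6163455) / 3
= 8.0874953 / 3 = 2.6958318

2.69583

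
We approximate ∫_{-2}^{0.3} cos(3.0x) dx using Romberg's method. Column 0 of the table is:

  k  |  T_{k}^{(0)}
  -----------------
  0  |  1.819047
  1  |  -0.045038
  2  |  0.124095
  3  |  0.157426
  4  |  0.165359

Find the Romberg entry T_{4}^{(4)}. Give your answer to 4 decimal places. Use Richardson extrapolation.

0.1680

T_{1}^{(1)} = (4·(-0.045038) − 1.819047) / 3 = -0.666400
T_{2}^{(1)} = (4·0.124095 − (-0.045038)) / 3 = 0.180473
T_{3}^{(1)} = 0.157426 + (0.157426 − 0.124095)/3 = 0.168536
T_{4}^{(1)} = (4·0.165359 − 0.157426) / 3 = 0.168003
T_{2}^{(2)} = (16·0.180473 − (-0.666400)) / 15 = 0.236931
T_{3}^{(2)} = (16·0.168536 − 0.180473) / 15 = 0.167740
T_{4}^{(2)} = (16·0.168003 − 0.168536) / 15 = 0.167967
T_{3}^{(3)} = (64·0.167740 − 0.236931) / 63 = 0.166642
T_{4}^{(3)} = (64·0.167967 − 0.167740) / 63 = 0.167971
T_{4}^{(4)} = 0.167971 + (0.167971 − 0.166642)/255 = 0.167976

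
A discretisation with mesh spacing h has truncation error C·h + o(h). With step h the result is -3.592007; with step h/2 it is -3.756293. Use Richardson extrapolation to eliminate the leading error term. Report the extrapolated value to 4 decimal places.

The leading error scales as h; refining by a factor of 2 reduces it by 2^1 = 2.
Extrapolated value = (2·A(h/2) − A(h)) / (2 − 1)
= (2·(-3.756293) − (-3.592007)) / 1
= -3.920579 / 1 = -3.920579

-3.9206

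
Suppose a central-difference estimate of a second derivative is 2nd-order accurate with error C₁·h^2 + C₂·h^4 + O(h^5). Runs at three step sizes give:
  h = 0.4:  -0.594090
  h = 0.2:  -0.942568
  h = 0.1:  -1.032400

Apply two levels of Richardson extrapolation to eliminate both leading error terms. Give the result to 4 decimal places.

-1.0626

First eliminate the h^2 term (factor 2^2 = 4):
  B₁ = (4·(-0.942568) − (-0.594090))/3 = -1.058727
  B₂ = (4·(-1.032400) − (-0.942568))/3 = -1.062344
Then eliminate the h^4 term (factor 2^4 = 16):
  (16·(-1.062344) − (-1.058727))/15 = -1.062585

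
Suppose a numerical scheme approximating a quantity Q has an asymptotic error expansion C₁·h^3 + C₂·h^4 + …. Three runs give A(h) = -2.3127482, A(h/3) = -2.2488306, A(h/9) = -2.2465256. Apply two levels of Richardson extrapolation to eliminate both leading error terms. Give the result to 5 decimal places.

-2.24644

First eliminate the h^3 term (factor 3^3 = 27):
  B₁ = (27·(-2.2488306) − (-2.3127482))/26 = -2.2463722
  B₂ = (27·(-2.2465256) − (-2.2488306))/26 = -2.2464369
Then eliminate the h^4 term (factor 3^4 = 81):
  (81·(-2.2464369) − (-2.2463722))/80 = -2.2464377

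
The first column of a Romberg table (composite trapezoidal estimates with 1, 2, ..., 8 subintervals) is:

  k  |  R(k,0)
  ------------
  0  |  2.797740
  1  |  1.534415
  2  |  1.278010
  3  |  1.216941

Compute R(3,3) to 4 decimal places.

R(1,1) = 1.534415 + (1.534415 − 2.797740)/3 = 1.113307
R(2,1) = 1.278010 + (1.278010 − 1.534415)/3 = 1.192542
R(3,1) = 1.216941 + (1.216941 − 1.278010)/3 = 1.196585
R(2,2) = 1.192542 + (1.192542 − 1.113307)/15 = 1.197824
R(3,2) = 1.196585 + (1.196585 − 1.192542)/15 = 1.196855
R(3,3) = 1.196855 + (1.196855 − 1.197824)/63 = 1.196840

1.1968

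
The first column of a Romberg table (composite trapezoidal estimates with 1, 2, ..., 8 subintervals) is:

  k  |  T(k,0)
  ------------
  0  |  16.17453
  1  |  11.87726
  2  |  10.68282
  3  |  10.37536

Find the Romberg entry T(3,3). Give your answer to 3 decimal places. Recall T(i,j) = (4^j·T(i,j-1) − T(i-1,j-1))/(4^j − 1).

10.272

T(1,1) = (4·11.87726 − 16.17453) / 3 = 10.44484
T(2,1) = 10.68282 + (10.68282 − 11.87726)/3 = 10.28467
T(3,1) = 10.37536 + (10.37536 − 10.68282)/3 = 10.27287
T(2,2) = (16·10.28467 − 10.44484) / 15 = 10.27399
T(3,2) = (16·10.27287 − 10.28467) / 15 = 10.27208
T(3,3) = 10.27208 + (10.27208 − 10.27399)/63 = 10.27205
(Column j=1 coincides with Simpson's rule on the same nodes.)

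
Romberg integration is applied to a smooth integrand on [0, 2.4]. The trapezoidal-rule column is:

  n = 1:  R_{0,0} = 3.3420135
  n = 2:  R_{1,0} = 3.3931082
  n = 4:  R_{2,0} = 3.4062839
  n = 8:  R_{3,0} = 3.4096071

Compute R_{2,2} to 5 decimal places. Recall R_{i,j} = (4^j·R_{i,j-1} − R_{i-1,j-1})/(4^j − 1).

R_{1,1} = (4·3.3931082 − 3.3420135) / 3 = 3.4101398
R_{2,1} = (4·3.4062839 − 3.3931082) / 3 = 3.4106758
R_{2,2} = 3.4106758 + (3.4106758 − 3.4101398)/15 = 3.4107115
(Column j=1 coincides with Simpson's rule on the same nodes.)

3.41071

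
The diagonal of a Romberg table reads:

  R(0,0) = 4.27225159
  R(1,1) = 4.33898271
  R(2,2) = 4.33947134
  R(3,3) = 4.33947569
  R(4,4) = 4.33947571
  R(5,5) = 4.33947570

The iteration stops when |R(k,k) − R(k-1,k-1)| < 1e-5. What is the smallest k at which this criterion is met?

k = 3

|R(1,1) − R(0,0)| = 0.06673112 ≥ 1e-5
|R(2,2) − R(1,1)| = 0.00048863 ≥ 1e-5
|R(3,3) − R(2,2)| = 0.00000435 < 1e-5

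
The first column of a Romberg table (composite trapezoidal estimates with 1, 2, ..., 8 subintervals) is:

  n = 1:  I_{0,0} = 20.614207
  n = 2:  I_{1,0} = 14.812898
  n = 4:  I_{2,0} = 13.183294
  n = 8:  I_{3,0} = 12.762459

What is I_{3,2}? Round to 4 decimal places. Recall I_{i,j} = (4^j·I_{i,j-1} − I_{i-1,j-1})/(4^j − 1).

Richardson extrapolation on the trapezoidal column (denominator 4−1=3):
I_{2,1} = (4·13.183294 − 14.812898) / 3 = 12.640093
I_{3,1} = 12.762459 + (12.762459 − 13.183294)/3 = 12.622181
I_{3,2} = (16·12.622181 − 12.640093) / 15 = 12.620987

12.6210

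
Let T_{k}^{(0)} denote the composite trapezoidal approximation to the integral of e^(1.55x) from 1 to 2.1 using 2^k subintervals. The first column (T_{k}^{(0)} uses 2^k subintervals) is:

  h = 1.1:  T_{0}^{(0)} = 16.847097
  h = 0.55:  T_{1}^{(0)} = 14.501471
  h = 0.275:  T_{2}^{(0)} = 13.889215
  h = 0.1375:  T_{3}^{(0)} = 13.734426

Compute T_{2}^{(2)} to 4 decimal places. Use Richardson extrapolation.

Richardson extrapolation on the trapezoidal column (denominator 4−1=3):
T_{1}^{(1)} = 14.501471 + (14.501471 − 16.847097)/3 = 13.719596
T_{2}^{(1)} = (4·13.889215 − 14.501471) / 3 = 13.685130
T_{2}^{(2)} = (16·13.685130 − 13.719596) / 15 = 13.682832

13.6828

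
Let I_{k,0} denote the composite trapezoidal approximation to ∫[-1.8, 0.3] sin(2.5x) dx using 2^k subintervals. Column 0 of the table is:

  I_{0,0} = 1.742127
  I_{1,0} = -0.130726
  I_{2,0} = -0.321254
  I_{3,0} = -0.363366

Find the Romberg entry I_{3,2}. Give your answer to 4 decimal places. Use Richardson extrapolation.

I_{2,1} = (4·(-0.321254) − (-0.130726)) / 3 = -0.384763
I_{3,1} = -0.363366 + (-0.363366 − (-0.321254))/3 = -0.377403
I_{3,2} = -0.377403 + (-0.377403 − (-0.384763))/15 = -0.376912

-0.3769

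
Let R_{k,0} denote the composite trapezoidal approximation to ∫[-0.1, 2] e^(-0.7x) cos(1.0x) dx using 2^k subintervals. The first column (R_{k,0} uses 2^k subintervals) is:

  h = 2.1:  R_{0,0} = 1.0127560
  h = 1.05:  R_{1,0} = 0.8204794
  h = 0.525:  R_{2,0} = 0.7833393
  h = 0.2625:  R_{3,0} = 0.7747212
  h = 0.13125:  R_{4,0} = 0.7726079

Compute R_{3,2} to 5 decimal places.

0.77191

Richardson extrapolation on the trapezoidal column (denominator 4−1=3):
R_{2,1} = 0.7833393 + (0.7833393 − 0.8204794)/3 = 0.7709593
R_{3,1} = (4·0.7747212 − 0.7833393) / 3 = 0.7718485
R_{3,2} = 0.7718485 + (0.7718485 − 0.7709593)/15 = 0.7719078
(Column j=1 coincides with Simpson's rule on the same nodes.)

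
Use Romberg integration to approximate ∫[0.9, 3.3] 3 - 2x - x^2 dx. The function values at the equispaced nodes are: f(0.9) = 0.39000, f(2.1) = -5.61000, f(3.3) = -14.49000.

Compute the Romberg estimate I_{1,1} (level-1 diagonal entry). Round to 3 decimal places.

-14.616

I_{0,0} (trapezoid, 1 panel, h=2.4000): -16.92000
I_{1,0} (trapezoid, 2 panels, h=1.2000): -15.19200
I_{1,1} = -15.19200 + (-15.19200 − (-16.92000))/3 = -14.61600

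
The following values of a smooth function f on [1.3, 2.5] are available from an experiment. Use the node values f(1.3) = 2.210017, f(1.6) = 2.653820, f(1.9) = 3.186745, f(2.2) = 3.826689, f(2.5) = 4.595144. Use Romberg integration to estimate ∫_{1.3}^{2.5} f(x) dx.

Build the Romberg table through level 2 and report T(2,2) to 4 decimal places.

3.9100

T(0,0) (trapezoid, 1 panel, h=1.2000): 4.083097
T(1,0) (trapezoid, 2 panels, h=0.6000): 3.953595
T(2,0) (trapezoid, 4 panels, h=0.3000): 3.920950
T(1,1) = 3.953595 + (3.953595 − 4.083097)/3 = 3.910428
T(2,1) = 3.920950 + (3.920950 − 3.953595)/3 = 3.910068
T(2,2) = 3.910068 + (3.910068 − 3.910428)/15 = 3.910044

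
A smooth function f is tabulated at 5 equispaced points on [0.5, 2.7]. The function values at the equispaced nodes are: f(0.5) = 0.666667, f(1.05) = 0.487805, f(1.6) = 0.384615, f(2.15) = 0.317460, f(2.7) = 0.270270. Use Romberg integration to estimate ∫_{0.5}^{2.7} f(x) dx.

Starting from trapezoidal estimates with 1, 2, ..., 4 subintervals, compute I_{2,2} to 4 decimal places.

0.9030

I_{0,0} (trapezoid, 1 panel, h=2.2000): 1.030631
I_{1,0} (trapezoid, 2 panels, h=1.1000): 0.938392
I_{2,0} (trapezoid, 4 panels, h=0.5500): 0.912092
I_{1,1} = 0.938392 + (0.938392 − 1.030631)/3 = 0.907646
I_{2,1} = 0.912092 + (0.912092 − 0.938392)/3 = 0.903325
I_{2,2} = 0.903325 + (0.903325 − 0.907646)/15 = 0.903037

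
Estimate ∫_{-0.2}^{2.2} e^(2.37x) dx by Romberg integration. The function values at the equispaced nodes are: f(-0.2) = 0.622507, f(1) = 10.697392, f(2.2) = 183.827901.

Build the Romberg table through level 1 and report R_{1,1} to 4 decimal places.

R_{0,0} (trapezoid, 1 panel, h=2.4000): 221.340490
R_{1,0} (trapezoid, 2 panels, h=1.2000): 123.507115
R_{1,1} = 123.507115 + (123.507115 − 221.340490)/3 = 90.895990

90.8960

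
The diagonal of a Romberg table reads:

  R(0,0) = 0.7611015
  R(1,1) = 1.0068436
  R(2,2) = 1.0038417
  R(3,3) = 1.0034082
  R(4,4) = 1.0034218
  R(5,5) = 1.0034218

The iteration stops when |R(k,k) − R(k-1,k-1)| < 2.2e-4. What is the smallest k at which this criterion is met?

k = 4

|R(1,1) − R(0,0)| = 0.2457421 ≥ 2.2e-4
|R(2,2) − R(1,1)| = 0.0030019 ≥ 2.2e-4
|R(3,3) − R(2,2)| = 0.0004335 ≥ 2.2e-4
|R(4,4) − R(3,3)| = 0.0000136 < 2.2e-4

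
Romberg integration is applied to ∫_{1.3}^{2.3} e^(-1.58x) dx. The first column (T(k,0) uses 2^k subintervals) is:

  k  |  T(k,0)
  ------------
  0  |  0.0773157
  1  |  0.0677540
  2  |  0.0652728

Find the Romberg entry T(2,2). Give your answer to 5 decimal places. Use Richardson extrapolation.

T(1,1) = (4·0.0677540 − 0.0773157) / 3 = 0.0645668
T(2,1) = (4·0.0652728 − 0.0677540) / 3 = 0.0644457
T(2,2) = (16·0.0644457 − 0.0645668) / 15 = 0.0644376

0.06444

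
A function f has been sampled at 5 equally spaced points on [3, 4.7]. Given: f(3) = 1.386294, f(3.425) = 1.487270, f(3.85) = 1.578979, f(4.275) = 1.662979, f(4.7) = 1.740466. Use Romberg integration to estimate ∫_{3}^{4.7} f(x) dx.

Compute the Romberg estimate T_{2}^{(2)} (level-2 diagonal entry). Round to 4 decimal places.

2.6755

T_{0}^{(0)} (trapezoid, 1 panel, h=1.7000): 2.657746
T_{1}^{(0)} (trapezoid, 2 panels, h=0.8500): 2.671005
T_{2}^{(0)} (trapezoid, 4 panels, h=0.4250): 2.674358
T_{1}^{(1)} = 2.671005 + (2.671005 − 2.657746)/3 = 2.675425
T_{2}^{(1)} = 2.674358 + (2.674358 − 2.671005)/3 = 2.675476
T_{2}^{(2)} = 2.675476 + (2.675476 − 2.675425)/15 = 2.675479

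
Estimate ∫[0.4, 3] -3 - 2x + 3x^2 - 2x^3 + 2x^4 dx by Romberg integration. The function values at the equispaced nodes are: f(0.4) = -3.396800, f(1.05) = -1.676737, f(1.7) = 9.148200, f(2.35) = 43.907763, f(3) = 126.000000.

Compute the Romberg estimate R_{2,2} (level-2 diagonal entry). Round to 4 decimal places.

R_{0,0} (trapezoid, 1 panel, h=2.6000): 159.384160
R_{1,0} (trapezoid, 2 panels, h=1.3000): 91.584740
R_{2,0} (trapezoid, 4 panels, h=0.6500): 73.242537
R_{1,1} = 91.584740 + (91.584740 − 159.384160)/3 = 68.984933
R_{2,1} = 73.242537 + (73.242537 − 91.584740)/3 = 67.128469
R_{2,2} = 67.128469 + (67.128469 − 68.984933)/15 = 67.004705

67.0047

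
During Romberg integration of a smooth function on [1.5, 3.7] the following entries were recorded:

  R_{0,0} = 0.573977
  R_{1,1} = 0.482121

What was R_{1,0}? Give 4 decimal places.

0.5051

From R_{1,1} = (4·R_{1,0} − R_{0,0})/3, solve for R_{1,0}:
4·R_{1,0} = 3·0.482121 + 0.573977 = 2.020340
R_{1,0} = 0.505085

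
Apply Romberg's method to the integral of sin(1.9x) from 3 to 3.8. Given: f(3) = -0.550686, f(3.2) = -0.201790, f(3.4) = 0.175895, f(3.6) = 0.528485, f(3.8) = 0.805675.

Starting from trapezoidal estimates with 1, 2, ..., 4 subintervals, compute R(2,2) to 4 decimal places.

R(0,0) (trapezoid, 1 panel, h=0.8000): 0.101996
R(1,0) (trapezoid, 2 panels, h=0.4000): 0.121356
R(2,0) (trapezoid, 4 panels, h=0.2000): 0.126017
R(1,1) = 0.121356 + (0.121356 − 0.101996)/3 = 0.127809
R(2,1) = 0.126017 + (0.126017 − 0.121356)/3 = 0.127571
R(2,2) = 0.127571 + (0.127571 − 0.127809)/15 = 0.127555

0.1276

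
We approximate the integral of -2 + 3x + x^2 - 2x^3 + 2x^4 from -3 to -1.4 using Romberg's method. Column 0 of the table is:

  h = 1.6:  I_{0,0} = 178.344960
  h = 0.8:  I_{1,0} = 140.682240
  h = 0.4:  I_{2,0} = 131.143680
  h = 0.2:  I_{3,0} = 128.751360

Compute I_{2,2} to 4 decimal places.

Richardson extrapolation on the trapezoidal column (denominator 4−1=3):
I_{1,1} = 140.682240 + (140.682240 − 178.344960)/3 = 128.128000
I_{2,1} = (4·131.143680 − 140.682240) / 3 = 127.964160
I_{2,2} = (16·127.964160 − 128.128000) / 15 = 127.953237

127.9532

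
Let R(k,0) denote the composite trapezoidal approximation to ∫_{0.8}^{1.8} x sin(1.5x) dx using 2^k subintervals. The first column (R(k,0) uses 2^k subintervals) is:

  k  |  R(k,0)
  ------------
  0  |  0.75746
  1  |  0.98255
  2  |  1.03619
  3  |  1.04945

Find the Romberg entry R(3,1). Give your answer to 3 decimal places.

1.054

Richardson extrapolation on the trapezoidal column (denominator 4−1=3):
R(3,1) = 1.04945 + (1.04945 − 1.03619)/3 = 1.05387
(Column j=1 coincides with Simpson's rule on the same nodes.)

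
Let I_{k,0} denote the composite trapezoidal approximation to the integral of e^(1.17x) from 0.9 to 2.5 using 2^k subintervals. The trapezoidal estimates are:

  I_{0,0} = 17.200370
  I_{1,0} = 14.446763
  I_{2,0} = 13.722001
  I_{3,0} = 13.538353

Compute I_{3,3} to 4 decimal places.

Richardson extrapolation on the trapezoidal column (denominator 4−1=3):
I_{1,1} = (4·14.446763 − 17.200370) / 3 = 13.528894
I_{2,1} = (4·13.722001 − 14.446763) / 3 = 13.480414
I_{3,1} = 13.538353 + (13.538353 − 13.722001)/3 = 13.477137
I_{2,2} = (16·13.480414 − 13.528894) / 15 = 13.477182
I_{3,2} = (16·13.477137 − 13.480414) / 15 = 13.476919
I_{3,3} = (64·13.476919 − 13.477182) / 63 = 13.476915

13.4769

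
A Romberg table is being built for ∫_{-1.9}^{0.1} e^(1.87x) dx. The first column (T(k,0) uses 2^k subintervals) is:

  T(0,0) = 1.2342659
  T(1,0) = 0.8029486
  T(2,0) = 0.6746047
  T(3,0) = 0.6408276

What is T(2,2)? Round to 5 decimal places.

Richardson extrapolation on the trapezoidal column (denominator 4−1=3):
T(1,1) = (4·0.8029486 − 1.2342659) / 3 = 0.6591762
T(2,1) = (4·0.6746047 − 0.8029486) / 3 = 0.6318234
T(2,2) = (16·0.6318234 − 0.6591762) / 15 = 0.6299999
(Column j=1 coincides with Simpson's rule on the same nodes.)

0.63000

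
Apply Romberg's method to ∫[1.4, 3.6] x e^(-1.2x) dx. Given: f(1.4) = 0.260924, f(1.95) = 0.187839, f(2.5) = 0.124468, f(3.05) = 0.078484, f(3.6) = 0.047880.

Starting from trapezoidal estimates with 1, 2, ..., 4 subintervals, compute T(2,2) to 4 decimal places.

T(0,0) (trapezoid, 1 panel, h=2.2000): 0.339684
T(1,0) (trapezoid, 2 panels, h=1.1000): 0.306757
T(2,0) (trapezoid, 4 panels, h=0.5500): 0.299856
T(1,1) = 0.306757 + (0.306757 − 0.339684)/3 = 0.295781
T(2,1) = 0.299856 + (0.299856 − 0.306757)/3 = 0.297556
T(2,2) = 0.297556 + (0.297556 − 0.295781)/15 = 0.297674

0.2977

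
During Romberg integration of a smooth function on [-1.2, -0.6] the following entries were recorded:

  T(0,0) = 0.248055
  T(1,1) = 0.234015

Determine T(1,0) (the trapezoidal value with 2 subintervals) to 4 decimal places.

From T(1,1) = (4·T(1,0) − T(0,0))/3, solve for T(1,0):
4·T(1,0) = 3·0.234015 + 0.248055 = 0.950100
T(1,0) = 0.237525

0.2375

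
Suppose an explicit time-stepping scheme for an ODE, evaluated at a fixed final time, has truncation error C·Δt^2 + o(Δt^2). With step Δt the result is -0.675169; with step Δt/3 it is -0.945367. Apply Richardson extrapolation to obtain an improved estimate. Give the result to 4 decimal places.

Extrapolated value = (9·A(Δt/3) − A(Δt)) / (9 − 1)
= (9·(-0.945367) − (-0.675169)) / 8
= -7.833134 / 8 = -0.979142

-0.9791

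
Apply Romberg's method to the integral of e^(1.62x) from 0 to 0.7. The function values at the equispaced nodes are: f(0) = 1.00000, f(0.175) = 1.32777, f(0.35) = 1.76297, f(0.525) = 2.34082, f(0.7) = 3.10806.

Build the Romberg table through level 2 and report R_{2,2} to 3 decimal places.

1.301

R_{0,0} (trapezoid, 1 panel, h=0.7000): 1.43782
R_{1,0} (trapezoid, 2 panels, h=0.3500): 1.33595
R_{2,0} (trapezoid, 4 panels, h=0.1750): 1.30998
R_{1,1} = 1.33595 + (1.33595 − 1.43782)/3 = 1.30199
R_{2,1} = 1.30998 + (1.30998 − 1.33595)/3 = 1.30132
R_{2,2} = 1.30132 + (1.30132 − 1.30199)/15 = 1.30128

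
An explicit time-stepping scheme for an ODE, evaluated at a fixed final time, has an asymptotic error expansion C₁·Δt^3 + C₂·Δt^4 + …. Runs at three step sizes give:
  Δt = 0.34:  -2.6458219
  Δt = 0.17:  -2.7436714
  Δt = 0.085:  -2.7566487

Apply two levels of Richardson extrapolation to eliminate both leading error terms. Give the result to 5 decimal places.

First eliminate the Δt^3 term (factor 2^3 = 8):
  B₁ = (8·(-2.7436714) − (-2.6458219))/7 = -2.7576499
  B₂ = (8·(-2.7566487) − (-2.7436714))/7 = -2.7585026
Then eliminate the Δt^4 term (factor 2^4 = 16):
  (16·(-2.7585026) − (-2.7576499))/15 = -2.7585594

-2.75856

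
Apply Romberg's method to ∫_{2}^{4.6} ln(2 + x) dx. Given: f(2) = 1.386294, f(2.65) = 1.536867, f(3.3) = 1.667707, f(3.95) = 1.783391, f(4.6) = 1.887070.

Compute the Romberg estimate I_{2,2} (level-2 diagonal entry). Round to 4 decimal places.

I_{0,0} (trapezoid, 1 panel, h=2.6000): 4.255373
I_{1,0} (trapezoid, 2 panels, h=1.3000): 4.295706
I_{2,0} (trapezoid, 4 panels, h=0.6500): 4.306021
I_{1,1} = 4.295706 + (4.295706 − 4.255373)/3 = 4.309150
I_{2,1} = 4.306021 + (4.306021 − 4.295706)/3 = 4.309459
I_{2,2} = 4.309459 + (4.309459 − 4.309150)/15 = 4.309480

4.3095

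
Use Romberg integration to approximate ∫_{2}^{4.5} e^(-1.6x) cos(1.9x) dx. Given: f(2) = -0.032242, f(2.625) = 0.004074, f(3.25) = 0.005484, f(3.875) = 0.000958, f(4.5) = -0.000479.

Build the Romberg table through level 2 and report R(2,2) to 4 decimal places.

-0.0001

R(0,0) (trapezoid, 1 panel, h=2.5000): -0.040901
R(1,0) (trapezoid, 2 panels, h=1.2500): -0.013596
R(2,0) (trapezoid, 4 panels, h=0.6250): -0.003653
R(1,1) = -0.013596 + (-0.013596 − (-0.040901))/3 = -0.004494
R(2,1) = -0.003653 + (-0.003653 − (-0.013596))/3 = -0.000339
R(2,2) = -0.000339 + (-0.000339 − (-0.004494))/15 = -0.000062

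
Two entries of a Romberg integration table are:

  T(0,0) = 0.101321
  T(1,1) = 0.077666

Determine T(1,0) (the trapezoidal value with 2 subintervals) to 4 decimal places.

0.0836

From T(1,1) = (4·T(1,0) − T(0,0))/3, solve for T(1,0):
4·T(1,0) = 3·0.077666 + 0.101321 = 0.334319
T(1,0) = 0.083580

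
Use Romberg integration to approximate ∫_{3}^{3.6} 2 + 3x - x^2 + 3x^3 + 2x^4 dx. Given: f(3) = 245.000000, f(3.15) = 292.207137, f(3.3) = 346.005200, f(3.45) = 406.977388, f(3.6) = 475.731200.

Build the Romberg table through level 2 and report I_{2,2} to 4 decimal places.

210.4739

I_{0,0} (trapezoid, 1 panel, h=0.6000): 216.219360
I_{1,0} (trapezoid, 2 panels, h=0.3000): 211.911240
I_{2,0} (trapezoid, 4 panels, h=0.1500): 210.833299
I_{1,1} = 211.911240 + (211.911240 − 216.219360)/3 = 210.475200
I_{2,1} = 210.833299 + (210.833299 − 211.911240)/3 = 210.473985
I_{2,2} = 210.473985 + (210.473985 − 210.475200)/15 = 210.473904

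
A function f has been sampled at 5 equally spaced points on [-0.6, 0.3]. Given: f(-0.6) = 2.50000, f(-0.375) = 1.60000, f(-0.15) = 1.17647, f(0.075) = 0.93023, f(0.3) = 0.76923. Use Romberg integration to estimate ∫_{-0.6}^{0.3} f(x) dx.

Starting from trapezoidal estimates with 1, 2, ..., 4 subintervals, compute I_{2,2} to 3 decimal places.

I_{0,0} (trapezoid, 1 panel, h=0.9000): 1.47115
I_{1,0} (trapezoid, 2 panels, h=0.4500): 1.26499
I_{2,0} (trapezoid, 4 panels, h=0.2250): 1.20180
I_{1,1} = 1.26499 + (1.26499 − 1.47115)/3 = 1.19627
I_{2,1} = 1.20180 + (1.20180 − 1.26499)/3 = 1.18074
I_{2,2} = 1.18074 + (1.18074 − 1.19627)/15 = 1.17970

1.180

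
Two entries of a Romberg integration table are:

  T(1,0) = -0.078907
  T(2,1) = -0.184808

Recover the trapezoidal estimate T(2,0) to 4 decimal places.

-0.1583

From T(2,1) = (4·T(2,0) − T(1,0))/3, solve for T(2,0):
4·T(2,0) = 3·(-0.184808) + (-0.078907) = -0.633331
T(2,0) = -0.158333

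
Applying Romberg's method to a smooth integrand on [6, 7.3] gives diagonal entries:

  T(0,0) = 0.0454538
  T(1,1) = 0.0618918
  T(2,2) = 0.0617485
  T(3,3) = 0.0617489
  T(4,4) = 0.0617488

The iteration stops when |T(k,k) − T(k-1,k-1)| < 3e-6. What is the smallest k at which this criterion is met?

|T(1,1) − T(0,0)| = 0.0164380 ≥ 3e-6
|T(2,2) − T(1,1)| = 0.0001433 ≥ 3e-6
|T(3,3) − T(2,2)| = 0.0000004 < 3e-6

k = 3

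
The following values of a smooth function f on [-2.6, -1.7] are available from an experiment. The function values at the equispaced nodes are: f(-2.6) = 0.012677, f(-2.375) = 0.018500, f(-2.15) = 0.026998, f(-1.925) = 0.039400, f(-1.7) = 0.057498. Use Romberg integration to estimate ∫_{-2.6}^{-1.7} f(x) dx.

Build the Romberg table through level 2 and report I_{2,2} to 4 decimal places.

I_{0,0} (trapezoid, 1 panel, h=0.9000): 0.031579
I_{1,0} (trapezoid, 2 panels, h=0.4500): 0.027938
I_{2,0} (trapezoid, 4 panels, h=0.2250): 0.026997
I_{1,1} = 0.027938 + (0.027938 − 0.031579)/3 = 0.026724
I_{2,1} = 0.026997 + (0.026997 − 0.027938)/3 = 0.026683
I_{2,2} = 0.026683 + (0.026683 − 0.026724)/15 = 0.026680

0.0267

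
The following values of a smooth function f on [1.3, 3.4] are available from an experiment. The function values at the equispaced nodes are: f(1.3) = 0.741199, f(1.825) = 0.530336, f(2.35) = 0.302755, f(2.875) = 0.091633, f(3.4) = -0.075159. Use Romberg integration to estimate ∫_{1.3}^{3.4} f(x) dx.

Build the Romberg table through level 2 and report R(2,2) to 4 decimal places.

0.6580

R(0,0) (trapezoid, 1 panel, h=2.1000): 0.699342
R(1,0) (trapezoid, 2 panels, h=1.0500): 0.667564
R(2,0) (trapezoid, 4 panels, h=0.5250): 0.660316
R(1,1) = 0.667564 + (0.667564 − 0.699342)/3 = 0.656971
R(2,1) = 0.660316 + (0.660316 − 0.667564)/3 = 0.657900
R(2,2) = 0.657900 + (0.657900 − 0.656971)/15 = 0.657962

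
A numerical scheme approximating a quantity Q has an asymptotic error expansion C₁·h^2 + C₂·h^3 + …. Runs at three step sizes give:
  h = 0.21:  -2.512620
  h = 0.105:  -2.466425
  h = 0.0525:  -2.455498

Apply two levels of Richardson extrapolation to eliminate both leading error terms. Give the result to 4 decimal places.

First eliminate the h^2 term (factor 2^2 = 4):
  B₁ = (4·(-2.466425) − (-2.512620))/3 = -2.451027
  B₂ = (4·(-2.455498) − (-2.466425))/3 = -2.451856
Then eliminate the h^3 term (factor 2^3 = 8):
  (8·(-2.451856) − (-2.451027))/7 = -2.451974

-2.4520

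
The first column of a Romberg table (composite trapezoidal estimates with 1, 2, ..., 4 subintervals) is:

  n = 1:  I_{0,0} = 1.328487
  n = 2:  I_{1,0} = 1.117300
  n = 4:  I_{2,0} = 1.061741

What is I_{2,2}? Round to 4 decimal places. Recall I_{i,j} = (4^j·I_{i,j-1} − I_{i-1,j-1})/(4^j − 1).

I_{1,1} = 1.117300 + (1.117300 − 1.328487)/3 = 1.046904
I_{2,1} = 1.061741 + (1.061741 − 1.117300)/3 = 1.043221
I_{2,2} = 1.043221 + (1.043221 − 1.046904)/15 = 1.042975

1.0430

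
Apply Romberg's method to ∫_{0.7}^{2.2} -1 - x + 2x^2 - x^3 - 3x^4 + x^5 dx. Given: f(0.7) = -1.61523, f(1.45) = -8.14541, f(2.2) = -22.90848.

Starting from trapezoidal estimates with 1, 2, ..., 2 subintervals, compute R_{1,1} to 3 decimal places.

-14.276

R_{0,0} (trapezoid, 1 panel, h=1.5000): -18.39278
R_{1,0} (trapezoid, 2 panels, h=0.7500): -15.30545
R_{1,1} = -15.30545 + (-15.30545 − (-18.39278))/3 = -14.27634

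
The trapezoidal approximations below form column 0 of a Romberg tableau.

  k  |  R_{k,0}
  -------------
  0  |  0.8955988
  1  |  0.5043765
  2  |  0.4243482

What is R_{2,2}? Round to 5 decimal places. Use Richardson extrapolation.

0.39925

Richardson extrapolation on the trapezoidal column (denominator 4−1=3):
R_{1,1} = (4·0.5043765 − 0.8955988) / 3 = 0.3739691
R_{2,1} = (4·0.4243482 − 0.5043765) / 3 = 0.3976721
R_{2,2} = (16·0.3976721 − 0.3739691) / 15 = 0.3992523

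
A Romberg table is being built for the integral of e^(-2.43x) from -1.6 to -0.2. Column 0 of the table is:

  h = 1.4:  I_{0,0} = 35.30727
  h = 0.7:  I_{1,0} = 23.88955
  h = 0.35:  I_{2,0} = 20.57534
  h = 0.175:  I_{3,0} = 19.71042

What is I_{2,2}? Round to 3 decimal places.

19.430

I_{1,1} = (4·23.88955 − 35.30727) / 3 = 20.08364
I_{2,1} = (4·20.57534 − 23.88955) / 3 = 19.47060
I_{2,2} = 19.47060 + (19.47060 − 20.08364)/15 = 19.42973
(Column j=1 coincides with Simpson's rule on the same nodes.)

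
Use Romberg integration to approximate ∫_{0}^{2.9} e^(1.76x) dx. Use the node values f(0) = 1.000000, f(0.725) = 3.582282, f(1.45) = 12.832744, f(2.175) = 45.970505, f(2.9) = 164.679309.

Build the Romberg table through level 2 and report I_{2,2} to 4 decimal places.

93.4263

I_{0,0} (trapezoid, 1 panel, h=2.9000): 240.234998
I_{1,0} (trapezoid, 2 panels, h=1.4500): 138.724978
I_{2,0} (trapezoid, 4 panels, h=0.7250): 105.288259
I_{1,1} = 138.724978 + (138.724978 − 240.234998)/3 = 104.888305
I_{2,1} = 105.288259 + (105.288259 − 138.724978)/3 = 94.142686
I_{2,2} = 94.142686 + (94.142686 − 104.888305)/15 = 93.426311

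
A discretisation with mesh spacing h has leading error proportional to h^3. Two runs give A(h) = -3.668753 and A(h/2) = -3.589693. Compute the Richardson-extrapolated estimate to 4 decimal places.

Extrapolated value = (8·A(h/2) − A(h)) / (8 − 1)
= (8·(-3.589693) − (-3.668753)) / 7
= -25.048791 / 7 = -3.578399

-3.5784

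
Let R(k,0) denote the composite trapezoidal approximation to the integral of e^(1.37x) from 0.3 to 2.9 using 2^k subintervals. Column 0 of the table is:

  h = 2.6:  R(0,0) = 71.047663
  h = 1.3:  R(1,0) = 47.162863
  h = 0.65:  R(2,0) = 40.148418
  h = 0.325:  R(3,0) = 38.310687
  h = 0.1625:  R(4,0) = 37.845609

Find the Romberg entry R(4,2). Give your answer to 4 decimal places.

R(3,1) = (4·38.310687 − 40.148418) / 3 = 37.698110
R(4,1) = (4·37.845609 − 38.310687) / 3 = 37.690583
R(4,2) = (16·37.690583 − 37.698110) / 15 = 37.690081

37.6901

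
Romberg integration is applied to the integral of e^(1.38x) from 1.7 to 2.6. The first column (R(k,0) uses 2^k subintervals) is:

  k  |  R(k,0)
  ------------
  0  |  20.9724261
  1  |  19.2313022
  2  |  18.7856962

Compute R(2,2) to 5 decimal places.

18.63624

R(1,1) = (4·19.2313022 − 20.9724261) / 3 = 18.6509276
R(2,1) = (4·18.7856962 − 19.2313022) / 3 = 18.6371609
R(2,2) = (16·18.6371609 − 18.6509276) / 15 = 18.6362431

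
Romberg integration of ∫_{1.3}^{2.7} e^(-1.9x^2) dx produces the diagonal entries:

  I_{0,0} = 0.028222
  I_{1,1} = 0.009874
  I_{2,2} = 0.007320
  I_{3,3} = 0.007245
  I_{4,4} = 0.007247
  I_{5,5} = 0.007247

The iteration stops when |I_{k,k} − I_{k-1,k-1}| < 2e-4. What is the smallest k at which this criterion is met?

k = 3

|I_{1,1} − I_{0,0}| = 0.018348 ≥ 2e-4
|I_{2,2} − I_{1,1}| = 0.002554 ≥ 2e-4
|I_{3,3} − I_{2,2}| = 0.000075 < 2e-4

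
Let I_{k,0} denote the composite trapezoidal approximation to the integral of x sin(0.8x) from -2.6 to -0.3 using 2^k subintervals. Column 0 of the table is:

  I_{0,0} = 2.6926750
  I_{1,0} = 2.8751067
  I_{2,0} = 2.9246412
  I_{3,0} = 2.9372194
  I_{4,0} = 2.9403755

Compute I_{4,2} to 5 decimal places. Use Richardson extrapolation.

Richardson extrapolation on the trapezoidal column (denominator 4−1=3):
I_{3,1} = (4·2.9372194 − 2.9246412) / 3 = 2.9414121
I_{4,1} = (4·2.9403755 − 2.9372194) / 3 = 2.9414275
I_{4,2} = (16·2.9414275 − 2.9414121) / 15 = 2.9414285

2.94143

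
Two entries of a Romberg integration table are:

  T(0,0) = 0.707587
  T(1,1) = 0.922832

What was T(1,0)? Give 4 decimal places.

From T(1,1) = (4·T(1,0) − T(0,0))/3, solve for T(1,0):
4·T(1,0) = 3·0.922832 + 0.707587 = 3.476083
T(1,0) = 0.869021

0.8690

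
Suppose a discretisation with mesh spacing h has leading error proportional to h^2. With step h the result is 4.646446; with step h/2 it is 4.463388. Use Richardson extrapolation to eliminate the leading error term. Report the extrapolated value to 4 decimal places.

The leading error scales as h^2; refining by a factor of 2 reduces it by 2^2 = 4.
Extrapolated value = (4·A(h/2) − A(h)) / (4 − 1)
= (4·4.463388 − 4.646446) / 3
= 13.207106 / 3 = 4.402369

4.4024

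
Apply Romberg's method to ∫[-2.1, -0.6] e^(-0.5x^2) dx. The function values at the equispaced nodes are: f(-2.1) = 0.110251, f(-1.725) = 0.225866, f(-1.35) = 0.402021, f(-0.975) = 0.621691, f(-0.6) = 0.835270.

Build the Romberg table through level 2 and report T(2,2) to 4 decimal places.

0.6427

T(0,0) (trapezoid, 1 panel, h=1.5000): 0.709141
T(1,0) (trapezoid, 2 panels, h=0.7500): 0.656086
T(2,0) (trapezoid, 4 panels, h=0.3750): 0.645877
T(1,1) = 0.656086 + (0.656086 − 0.709141)/3 = 0.638401
T(2,1) = 0.645877 + (0.645877 − 0.656086)/3 = 0.642474
T(2,2) = 0.642474 + (0.642474 − 0.638401)/15 = 0.642746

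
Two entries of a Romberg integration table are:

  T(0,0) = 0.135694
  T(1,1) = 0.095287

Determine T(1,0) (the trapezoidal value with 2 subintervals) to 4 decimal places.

From T(1,1) = (4·T(1,0) − T(0,0))/3, solve for T(1,0):
4·T(1,0) = 3·0.095287 + 0.135694 = 0.421555
T(1,0) = 0.105389

0.1054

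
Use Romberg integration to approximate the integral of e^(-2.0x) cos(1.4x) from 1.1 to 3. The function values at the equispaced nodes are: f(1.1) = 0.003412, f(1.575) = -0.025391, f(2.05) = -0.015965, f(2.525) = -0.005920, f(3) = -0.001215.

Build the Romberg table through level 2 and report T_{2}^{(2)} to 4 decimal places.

T_{0}^{(0)} (trapezoid, 1 panel, h=1.9000): 0.002087
T_{1}^{(0)} (trapezoid, 2 panels, h=0.9500): -0.014123
T_{2}^{(0)} (trapezoid, 4 panels, h=0.4750): -0.021934
T_{1}^{(1)} = -0.014123 + (-0.014123 − 0.002087)/3 = -0.019526
T_{2}^{(1)} = -0.021934 + (-0.021934 − (-0.014123))/3 = -0.024538
T_{2}^{(2)} = -0.024538 + (-0.024538 − (-0.019526))/15 = -0.024872

-0.0249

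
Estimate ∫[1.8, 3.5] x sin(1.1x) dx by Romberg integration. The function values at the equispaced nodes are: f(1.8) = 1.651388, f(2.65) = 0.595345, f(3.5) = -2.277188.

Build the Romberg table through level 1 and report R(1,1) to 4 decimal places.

0.4974

R(0,0) (trapezoid, 1 panel, h=1.7000): -0.531930
R(1,0) (trapezoid, 2 panels, h=0.8500): 0.240078
R(1,1) = 0.240078 + (0.240078 − (-0.531930))/3 = 0.497414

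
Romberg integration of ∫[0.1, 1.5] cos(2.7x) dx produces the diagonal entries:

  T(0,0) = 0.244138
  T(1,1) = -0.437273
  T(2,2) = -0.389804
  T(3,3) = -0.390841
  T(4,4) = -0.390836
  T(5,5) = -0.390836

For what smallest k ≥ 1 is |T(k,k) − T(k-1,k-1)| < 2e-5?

k = 4

|T(1,1) − T(0,0)| = 0.681411 ≥ 2e-5
|T(2,2) − T(1,1)| = 0.047469 ≥ 2e-5
|T(3,3) − T(2,2)| = 0.001037 ≥ 2e-5
|T(4,4) − T(3,3)| = 0.000005 < 2e-5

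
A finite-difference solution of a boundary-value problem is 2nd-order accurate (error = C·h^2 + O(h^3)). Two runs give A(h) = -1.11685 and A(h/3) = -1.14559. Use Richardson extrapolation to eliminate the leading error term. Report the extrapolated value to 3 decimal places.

The leading error scales as h^2; refining by a factor of 3 reduces it by 3^2 = 9.
Extrapolated value = (9·A(h/3) − A(h)) / (9 − 1)
= (9·(-1.14559) − (-1.11685)) / 8
= -9.19346 / 8 = -1.14918

-1.149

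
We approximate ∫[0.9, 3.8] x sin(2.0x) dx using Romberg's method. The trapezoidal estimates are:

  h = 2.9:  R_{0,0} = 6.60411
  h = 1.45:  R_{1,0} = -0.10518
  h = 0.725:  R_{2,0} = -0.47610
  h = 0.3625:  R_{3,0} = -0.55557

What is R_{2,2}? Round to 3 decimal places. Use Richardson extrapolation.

-0.484

Richardson extrapolation on the trapezoidal column (denominator 4−1=3):
R_{1,1} = (4·(-0.10518) − 6.60411) / 3 = -2.34161
R_{2,1} = -0.47610 + (-0.47610 − (-0.10518))/3 = -0.59974
R_{2,2} = (16·(-0.59974) − (-2.34161)) / 15 = -0.48362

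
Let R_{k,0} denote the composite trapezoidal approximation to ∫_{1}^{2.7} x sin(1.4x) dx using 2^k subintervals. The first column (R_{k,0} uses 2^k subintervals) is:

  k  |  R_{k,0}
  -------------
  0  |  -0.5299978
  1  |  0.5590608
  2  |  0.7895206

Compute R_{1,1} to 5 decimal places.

Richardson extrapolation on the trapezoidal column (denominator 4−1=3):
R_{1,1} = (4·0.5590608 − (-0.5299978)) / 3 = 0.9220803

0.92208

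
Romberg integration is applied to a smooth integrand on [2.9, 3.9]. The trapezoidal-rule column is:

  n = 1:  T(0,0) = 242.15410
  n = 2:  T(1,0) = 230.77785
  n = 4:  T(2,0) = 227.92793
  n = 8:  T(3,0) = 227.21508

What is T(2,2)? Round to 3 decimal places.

Richardson extrapolation on the trapezoidal column (denominator 4−1=3):
T(1,1) = 230.77785 + (230.77785 − 242.15410)/3 = 226.98577
T(2,1) = 227.92793 + (227.92793 − 230.77785)/3 = 226.97796
T(2,2) = 226.97796 + (226.97796 − 226.98577)/15 = 226.97744

226.977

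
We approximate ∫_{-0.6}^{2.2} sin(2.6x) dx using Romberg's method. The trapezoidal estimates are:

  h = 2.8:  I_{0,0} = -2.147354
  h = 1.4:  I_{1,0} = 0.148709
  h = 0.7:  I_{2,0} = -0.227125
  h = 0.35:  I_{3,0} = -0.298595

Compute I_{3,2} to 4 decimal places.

Richardson extrapolation on the trapezoidal column (denominator 4−1=3):
I_{2,1} = (4·(-0.227125) − 0.148709) / 3 = -0.352403
I_{3,1} = (4·(-0.298595) − (-0.227125)) / 3 = -0.322418
I_{3,2} = -0.322418 + (-0.322418 − (-0.352403))/15 = -0.320419

-0.3204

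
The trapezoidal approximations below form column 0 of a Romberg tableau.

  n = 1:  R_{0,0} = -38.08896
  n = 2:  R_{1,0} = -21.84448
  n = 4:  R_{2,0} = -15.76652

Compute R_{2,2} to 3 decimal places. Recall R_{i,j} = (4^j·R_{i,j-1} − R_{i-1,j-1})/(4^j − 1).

Richardson extrapolation on the trapezoidal column (denominator 4−1=3):
R_{1,1} = -21.84448 + (-21.84448 − (-38.08896))/3 = -16.42965
R_{2,1} = -15.76652 + (-15.76652 − (-21.84448))/3 = -13.74053
R_{2,2} = (16·(-13.74053) − (-16.42965)) / 15 = -13.56126

-13.561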